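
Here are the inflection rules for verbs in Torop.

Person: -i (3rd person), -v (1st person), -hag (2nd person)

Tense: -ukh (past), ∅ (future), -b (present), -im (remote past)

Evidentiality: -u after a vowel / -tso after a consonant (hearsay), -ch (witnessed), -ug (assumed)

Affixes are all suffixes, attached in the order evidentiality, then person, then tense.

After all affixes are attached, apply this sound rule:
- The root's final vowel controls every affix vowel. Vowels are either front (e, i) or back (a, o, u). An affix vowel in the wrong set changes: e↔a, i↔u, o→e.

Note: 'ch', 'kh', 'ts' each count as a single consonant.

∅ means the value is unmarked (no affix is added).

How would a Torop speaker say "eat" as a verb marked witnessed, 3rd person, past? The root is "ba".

Attach evidentiality witnessed -ch → bach.
Attach person 3rd person -i → bachi.
Attach tense past -ukh → bachiukh.
Apply vowel harmony: bachiukh → bachuukh.

bachuukh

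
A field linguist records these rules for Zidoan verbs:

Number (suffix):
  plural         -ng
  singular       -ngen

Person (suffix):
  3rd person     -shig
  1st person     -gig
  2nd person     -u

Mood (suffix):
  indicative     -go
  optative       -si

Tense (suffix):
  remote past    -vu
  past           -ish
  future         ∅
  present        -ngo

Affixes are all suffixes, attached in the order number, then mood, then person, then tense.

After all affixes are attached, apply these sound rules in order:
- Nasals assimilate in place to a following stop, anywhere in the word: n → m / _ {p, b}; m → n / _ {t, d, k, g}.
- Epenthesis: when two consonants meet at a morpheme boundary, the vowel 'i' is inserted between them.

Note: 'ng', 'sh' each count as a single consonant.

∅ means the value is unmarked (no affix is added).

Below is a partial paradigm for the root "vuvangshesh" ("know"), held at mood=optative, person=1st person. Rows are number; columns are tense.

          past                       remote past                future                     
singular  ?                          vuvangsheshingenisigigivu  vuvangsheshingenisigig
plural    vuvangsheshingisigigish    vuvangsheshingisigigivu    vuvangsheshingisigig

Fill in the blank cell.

vuvangsheshingenisigigish

Attach number singular -ngen → vuvangsheshngen.
Attach mood optative -si → vuvangsheshngensi.
Attach person 1st person -gig → vuvangsheshngensigig.
Attach tense past -ish → vuvangsheshngensigigish.
Nasal assimilation: no change.
Apply epenthesis: vuvangsheshngensigigish → vuvangsheshingenisigigish.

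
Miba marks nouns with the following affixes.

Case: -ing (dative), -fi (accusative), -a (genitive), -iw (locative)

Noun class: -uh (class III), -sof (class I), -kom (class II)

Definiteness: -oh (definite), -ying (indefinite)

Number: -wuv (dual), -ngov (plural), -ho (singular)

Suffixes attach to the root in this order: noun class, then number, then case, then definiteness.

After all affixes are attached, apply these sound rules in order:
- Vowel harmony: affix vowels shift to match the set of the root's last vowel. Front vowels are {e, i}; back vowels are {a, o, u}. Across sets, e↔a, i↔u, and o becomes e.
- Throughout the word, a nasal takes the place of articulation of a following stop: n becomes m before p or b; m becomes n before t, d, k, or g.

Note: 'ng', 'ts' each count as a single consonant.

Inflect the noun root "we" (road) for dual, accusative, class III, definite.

Attach noun class class III -uh → weuh.
Attach number dual -wuv → weuhwuv.
Attach case accusative -fi → weuhwuvfi.
Attach definiteness definite -oh → weuhwuvfioh.
Apply vowel harmony: weuhwuvfioh → weihwivfieh.
Nasal assimilation: no change.

weihwivfieh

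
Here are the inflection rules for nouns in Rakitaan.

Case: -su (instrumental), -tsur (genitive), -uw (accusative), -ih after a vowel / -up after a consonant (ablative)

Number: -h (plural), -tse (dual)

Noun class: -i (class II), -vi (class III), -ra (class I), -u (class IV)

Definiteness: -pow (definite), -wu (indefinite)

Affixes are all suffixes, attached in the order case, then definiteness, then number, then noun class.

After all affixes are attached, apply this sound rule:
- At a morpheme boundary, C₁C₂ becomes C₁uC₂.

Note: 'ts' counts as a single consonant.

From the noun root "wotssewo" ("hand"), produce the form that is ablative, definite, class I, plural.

Attach case ablative -ih (after vowel 'o') → wotssewoih.
Attach definiteness definite -pow → wotssewoihpow.
Attach number plural -h → wotssewoihpowh.
Attach noun class class I -ra → wotssewoihpowhra.
Apply epenthesis: wotssewoihpowhra → wotssewoihupowuhura.

wotssewoihupowuhura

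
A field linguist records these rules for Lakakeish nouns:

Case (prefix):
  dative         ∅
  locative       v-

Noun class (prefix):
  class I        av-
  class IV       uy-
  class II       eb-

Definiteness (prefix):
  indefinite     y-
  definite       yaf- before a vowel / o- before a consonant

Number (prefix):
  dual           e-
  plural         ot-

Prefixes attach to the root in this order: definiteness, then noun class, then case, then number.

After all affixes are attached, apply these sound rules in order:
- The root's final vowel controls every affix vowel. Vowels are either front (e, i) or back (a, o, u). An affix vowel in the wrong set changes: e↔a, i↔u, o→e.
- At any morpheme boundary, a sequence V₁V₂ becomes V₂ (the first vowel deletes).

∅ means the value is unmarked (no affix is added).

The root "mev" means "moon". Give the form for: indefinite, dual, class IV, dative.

iyymev

Attach definiteness indefinite y- → ymev.
Attach noun class class IV uy- → uyymev.
case = dative: zero marking, form stays uyymev.
Attach number dual e- → euyymev.
Apply vowel harmony: euyymev → eiyymev.
Apply vowel deletion: eiyymev → iyymev.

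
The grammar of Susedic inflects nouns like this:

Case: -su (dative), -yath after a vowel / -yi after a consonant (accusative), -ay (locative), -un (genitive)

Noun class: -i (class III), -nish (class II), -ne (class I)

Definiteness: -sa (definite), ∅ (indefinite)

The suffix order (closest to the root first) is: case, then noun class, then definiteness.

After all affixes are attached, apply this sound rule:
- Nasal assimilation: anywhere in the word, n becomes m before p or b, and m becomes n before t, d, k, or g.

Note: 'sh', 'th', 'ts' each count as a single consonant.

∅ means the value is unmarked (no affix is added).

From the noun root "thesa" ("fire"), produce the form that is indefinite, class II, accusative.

Attach case accusative -yath (after vowel 'a') → thesayath.
Attach noun class class II -nish → thesayathnish.
definiteness = indefinite: zero marking, form stays thesayathnish.
Nasal assimilation: no change.

thesayathnish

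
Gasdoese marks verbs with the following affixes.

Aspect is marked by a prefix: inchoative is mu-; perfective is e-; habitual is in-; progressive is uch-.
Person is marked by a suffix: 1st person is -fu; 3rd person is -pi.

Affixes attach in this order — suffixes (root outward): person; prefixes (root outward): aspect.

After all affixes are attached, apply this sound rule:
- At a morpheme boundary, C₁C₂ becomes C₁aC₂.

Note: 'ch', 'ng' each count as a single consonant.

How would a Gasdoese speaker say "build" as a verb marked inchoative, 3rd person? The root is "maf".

mumafapi

Attach person 3rd person -pi → mafpi.
Attach aspect inchoative mu- → mumafpi.
Apply epenthesis: mumafpi → mumafapi.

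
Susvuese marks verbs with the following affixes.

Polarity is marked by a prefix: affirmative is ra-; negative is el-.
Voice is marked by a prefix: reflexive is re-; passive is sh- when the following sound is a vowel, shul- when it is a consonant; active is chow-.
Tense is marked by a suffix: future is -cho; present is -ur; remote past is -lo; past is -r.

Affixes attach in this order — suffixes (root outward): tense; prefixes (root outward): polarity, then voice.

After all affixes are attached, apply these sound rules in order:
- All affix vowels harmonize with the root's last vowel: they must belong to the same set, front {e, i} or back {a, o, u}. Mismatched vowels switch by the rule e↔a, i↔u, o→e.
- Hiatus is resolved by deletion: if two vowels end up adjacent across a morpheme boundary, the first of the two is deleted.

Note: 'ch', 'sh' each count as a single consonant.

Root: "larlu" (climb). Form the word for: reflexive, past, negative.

rallarlur

Attach polarity negative el- → ellarlu.
Attach tense past -r → ellarlur.
Attach voice reflexive re- → reellarlur.
Apply vowel harmony: reellarlur → raallarlur.
Apply vowel deletion: raallarlur → rallarlur.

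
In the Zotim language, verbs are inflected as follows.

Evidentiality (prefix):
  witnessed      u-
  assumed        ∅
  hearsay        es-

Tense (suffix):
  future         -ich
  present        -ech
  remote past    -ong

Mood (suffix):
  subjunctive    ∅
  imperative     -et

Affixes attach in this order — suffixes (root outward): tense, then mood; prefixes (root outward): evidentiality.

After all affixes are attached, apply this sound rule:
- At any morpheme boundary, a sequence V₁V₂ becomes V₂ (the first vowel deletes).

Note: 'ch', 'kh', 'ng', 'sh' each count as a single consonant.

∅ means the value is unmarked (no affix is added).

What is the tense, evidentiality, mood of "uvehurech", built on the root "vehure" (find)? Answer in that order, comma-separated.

Segment: u-vehure-ech.
tense: -ech → present.
evidentiality: u- → witnessed.
mood: ∅ → subjunctive.

present, witnessed, subjunctive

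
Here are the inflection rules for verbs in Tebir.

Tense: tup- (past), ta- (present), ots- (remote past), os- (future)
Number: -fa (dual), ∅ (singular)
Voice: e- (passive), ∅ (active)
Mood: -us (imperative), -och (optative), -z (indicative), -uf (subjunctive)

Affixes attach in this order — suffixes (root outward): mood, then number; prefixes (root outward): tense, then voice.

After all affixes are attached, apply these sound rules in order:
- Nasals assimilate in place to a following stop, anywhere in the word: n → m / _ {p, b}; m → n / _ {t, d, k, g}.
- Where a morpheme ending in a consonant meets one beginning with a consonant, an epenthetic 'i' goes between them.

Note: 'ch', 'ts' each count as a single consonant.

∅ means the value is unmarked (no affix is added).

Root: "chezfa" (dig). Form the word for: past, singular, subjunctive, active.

tupichezfauf

Attach mood subjunctive -uf → chezfauf.
number = singular: zero marking, form stays chezfauf.
Attach tense past tup- → tupchezfauf.
voice = active: zero marking, form stays tupchezfauf.
Nasal assimilation: no change.
Apply epenthesis: tupchezfauf → tupichezfauf.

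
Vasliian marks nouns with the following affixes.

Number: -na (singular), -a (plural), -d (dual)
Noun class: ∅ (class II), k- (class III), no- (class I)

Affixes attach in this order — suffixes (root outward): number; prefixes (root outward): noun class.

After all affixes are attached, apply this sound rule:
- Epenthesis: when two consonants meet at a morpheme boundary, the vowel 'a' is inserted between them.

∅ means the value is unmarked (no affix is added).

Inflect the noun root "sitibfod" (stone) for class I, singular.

nositibfodana

Attach number singular -na → sitibfodna.
Attach noun class class I no- → nositibfodna.
Apply epenthesis: nositibfodna → nositibfodana.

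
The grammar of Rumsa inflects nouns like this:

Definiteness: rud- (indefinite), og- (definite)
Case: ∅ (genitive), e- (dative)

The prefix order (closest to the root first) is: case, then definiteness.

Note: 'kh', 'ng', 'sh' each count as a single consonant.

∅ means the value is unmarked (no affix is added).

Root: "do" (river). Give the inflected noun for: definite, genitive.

case = genitive: zero marking, form stays do.
Attach definiteness definite og- → ogdo.

ogdo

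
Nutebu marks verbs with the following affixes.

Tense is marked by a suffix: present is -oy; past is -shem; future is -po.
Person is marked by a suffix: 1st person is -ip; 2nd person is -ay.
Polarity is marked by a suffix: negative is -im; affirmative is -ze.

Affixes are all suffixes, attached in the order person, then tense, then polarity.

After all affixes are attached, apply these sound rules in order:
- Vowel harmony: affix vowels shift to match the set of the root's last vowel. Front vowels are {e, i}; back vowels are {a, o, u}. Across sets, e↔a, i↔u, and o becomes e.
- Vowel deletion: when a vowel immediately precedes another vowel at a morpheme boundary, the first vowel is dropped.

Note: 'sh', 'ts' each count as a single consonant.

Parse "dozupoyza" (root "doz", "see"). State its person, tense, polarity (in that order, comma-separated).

Segment: doz-ip-oy-ze.
person: -ip → 1st person.
tense: -oy → present.
polarity: -ze → affirmative.

1st person, present, affirmative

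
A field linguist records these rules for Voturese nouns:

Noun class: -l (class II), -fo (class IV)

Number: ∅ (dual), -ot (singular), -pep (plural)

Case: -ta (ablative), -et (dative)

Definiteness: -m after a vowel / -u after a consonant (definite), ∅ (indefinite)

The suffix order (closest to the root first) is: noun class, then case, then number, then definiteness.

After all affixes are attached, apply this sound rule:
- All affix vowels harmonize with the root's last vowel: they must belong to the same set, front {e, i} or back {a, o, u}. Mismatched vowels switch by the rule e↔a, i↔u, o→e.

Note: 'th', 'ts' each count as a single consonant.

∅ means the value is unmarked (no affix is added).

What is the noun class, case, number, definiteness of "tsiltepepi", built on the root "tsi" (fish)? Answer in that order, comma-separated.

class II, ablative, plural, definite

Segment: tsi-l-ta-pep-u.
noun class: -l → class II.
case: -ta → ablative.
number: -pep → plural.
definiteness: -m/u → definite.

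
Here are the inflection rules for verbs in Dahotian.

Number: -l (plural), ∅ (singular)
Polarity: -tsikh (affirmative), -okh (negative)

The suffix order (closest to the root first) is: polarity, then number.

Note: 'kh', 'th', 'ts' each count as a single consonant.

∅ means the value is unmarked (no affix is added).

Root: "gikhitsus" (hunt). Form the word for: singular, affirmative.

gikhitsustsikh

Attach polarity affirmative -tsikh → gikhitsustsikh.
number = singular: zero marking, form stays gikhitsustsikh.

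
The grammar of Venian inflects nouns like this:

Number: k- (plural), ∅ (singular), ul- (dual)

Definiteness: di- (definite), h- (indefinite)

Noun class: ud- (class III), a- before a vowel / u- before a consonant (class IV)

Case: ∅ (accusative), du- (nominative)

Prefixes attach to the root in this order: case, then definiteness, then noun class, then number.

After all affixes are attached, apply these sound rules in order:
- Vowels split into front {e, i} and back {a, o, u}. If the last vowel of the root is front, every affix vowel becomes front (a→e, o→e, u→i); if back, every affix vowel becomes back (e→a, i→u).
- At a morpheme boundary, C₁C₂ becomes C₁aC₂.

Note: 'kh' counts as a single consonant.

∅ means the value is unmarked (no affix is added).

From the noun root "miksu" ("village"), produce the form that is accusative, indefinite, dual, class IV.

case = accusative: zero marking, form stays miksu.
Attach definiteness indefinite h- → hmiksu.
Attach noun class class IV u- (before consonant 'h') → uhmiksu.
Attach number dual ul- → uluhmiksu.
Vowel harmony: no change.
Apply epenthesis: uluhmiksu → uluhamiksu.

uluhamiksu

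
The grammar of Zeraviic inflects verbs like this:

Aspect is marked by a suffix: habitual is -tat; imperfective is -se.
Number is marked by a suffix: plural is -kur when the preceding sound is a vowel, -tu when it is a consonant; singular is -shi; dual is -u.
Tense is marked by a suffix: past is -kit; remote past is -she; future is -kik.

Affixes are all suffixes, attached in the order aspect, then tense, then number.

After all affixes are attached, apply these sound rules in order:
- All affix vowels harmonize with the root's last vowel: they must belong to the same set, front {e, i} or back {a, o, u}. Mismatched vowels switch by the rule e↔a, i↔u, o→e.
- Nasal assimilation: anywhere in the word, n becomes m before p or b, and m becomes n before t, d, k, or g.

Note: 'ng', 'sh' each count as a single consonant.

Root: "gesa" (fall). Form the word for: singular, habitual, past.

gesatatkutshu

Attach aspect habitual -tat → gesatat.
Attach tense past -kit → gesatatkit.
Attach number singular -shi → gesatatkitshi.
Apply vowel harmony: gesatatkitshi → gesatatkutshu.
Nasal assimilation: no change.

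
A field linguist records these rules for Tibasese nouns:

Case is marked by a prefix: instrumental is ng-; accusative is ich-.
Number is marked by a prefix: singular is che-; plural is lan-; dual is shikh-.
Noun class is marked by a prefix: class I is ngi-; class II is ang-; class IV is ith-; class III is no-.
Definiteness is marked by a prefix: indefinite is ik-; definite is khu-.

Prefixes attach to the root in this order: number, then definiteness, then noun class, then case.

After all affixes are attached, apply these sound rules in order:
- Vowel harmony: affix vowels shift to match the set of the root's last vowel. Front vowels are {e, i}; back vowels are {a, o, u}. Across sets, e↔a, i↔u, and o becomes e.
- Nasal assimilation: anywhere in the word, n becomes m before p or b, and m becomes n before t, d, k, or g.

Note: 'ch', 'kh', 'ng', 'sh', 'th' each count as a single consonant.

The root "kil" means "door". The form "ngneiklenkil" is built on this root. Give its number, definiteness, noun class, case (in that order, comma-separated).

plural, indefinite, class III, instrumental

Segment: ng-no-ik-lan-kil.
number: lan- → plural.
definiteness: ik- → indefinite.
noun class: no- → class III.
case: ng- → instrumental.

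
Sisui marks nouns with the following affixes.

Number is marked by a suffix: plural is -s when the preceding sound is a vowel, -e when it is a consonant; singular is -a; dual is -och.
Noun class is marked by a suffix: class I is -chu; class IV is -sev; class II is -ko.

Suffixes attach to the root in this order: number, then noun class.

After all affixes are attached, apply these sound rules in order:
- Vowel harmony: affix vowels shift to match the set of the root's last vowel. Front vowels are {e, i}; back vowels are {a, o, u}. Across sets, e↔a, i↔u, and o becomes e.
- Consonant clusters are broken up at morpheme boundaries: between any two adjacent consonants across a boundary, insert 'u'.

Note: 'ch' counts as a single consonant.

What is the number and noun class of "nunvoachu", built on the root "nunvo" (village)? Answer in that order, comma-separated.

singular, class I

Segment: nunvo-a-chu.
number: -a → singular.
noun class: -chu → class I.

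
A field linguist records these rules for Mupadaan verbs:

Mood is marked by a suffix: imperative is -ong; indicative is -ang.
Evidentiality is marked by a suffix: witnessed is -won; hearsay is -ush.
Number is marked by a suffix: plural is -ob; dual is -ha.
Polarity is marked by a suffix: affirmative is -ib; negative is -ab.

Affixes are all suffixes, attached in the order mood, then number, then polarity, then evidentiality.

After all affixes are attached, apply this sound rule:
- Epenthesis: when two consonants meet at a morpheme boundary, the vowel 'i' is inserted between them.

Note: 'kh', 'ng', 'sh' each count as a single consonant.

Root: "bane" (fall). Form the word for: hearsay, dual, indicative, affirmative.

baneangihaibush

Attach mood indicative -ang → baneang.
Attach number dual -ha → baneangha.
Attach polarity affirmative -ib → baneanghaib.
Attach evidentiality hearsay -ush → baneanghaibush.
Apply epenthesis: baneanghaibush → baneangihaibush.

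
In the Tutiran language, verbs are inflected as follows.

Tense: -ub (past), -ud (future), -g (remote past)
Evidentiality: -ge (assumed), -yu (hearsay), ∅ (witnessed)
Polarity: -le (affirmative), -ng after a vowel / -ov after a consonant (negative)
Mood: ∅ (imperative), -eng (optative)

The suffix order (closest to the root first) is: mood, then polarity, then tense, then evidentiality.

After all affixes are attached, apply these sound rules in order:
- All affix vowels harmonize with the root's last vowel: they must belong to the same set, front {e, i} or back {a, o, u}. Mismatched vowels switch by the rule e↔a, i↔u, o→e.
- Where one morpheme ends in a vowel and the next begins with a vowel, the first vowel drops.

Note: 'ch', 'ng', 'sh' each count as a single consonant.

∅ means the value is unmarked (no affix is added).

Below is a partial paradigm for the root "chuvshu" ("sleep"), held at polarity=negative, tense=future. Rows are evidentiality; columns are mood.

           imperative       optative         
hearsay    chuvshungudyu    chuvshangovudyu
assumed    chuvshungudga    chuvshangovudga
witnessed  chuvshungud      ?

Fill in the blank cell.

Attach mood optative -eng → chuvshueng.
Attach polarity negative -ov (after consonant 'ng') → chuvshuengov.
Attach tense future -ud → chuvshuengovud.
evidentiality = witnessed: zero marking, form stays chuvshuengovud.
Apply vowel harmony: chuvshuengovud → chuvshuangovud.
Apply vowel deletion: chuvshuangovud → chuvshangovud.

chuvshangovud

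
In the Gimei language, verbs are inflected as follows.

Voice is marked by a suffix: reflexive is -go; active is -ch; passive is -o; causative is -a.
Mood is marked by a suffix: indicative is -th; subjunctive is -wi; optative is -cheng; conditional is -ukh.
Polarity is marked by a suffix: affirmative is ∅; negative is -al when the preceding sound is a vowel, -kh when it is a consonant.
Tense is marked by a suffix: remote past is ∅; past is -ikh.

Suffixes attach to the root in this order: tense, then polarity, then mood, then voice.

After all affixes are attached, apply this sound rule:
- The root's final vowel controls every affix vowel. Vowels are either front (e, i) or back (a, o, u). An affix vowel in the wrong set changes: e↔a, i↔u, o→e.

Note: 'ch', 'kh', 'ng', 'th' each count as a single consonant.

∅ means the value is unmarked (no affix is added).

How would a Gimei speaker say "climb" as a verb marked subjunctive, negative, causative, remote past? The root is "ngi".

ngielwie

tense = remote past: zero marking, form stays ngi.
Attach polarity negative -al (after vowel 'i') → ngial.
Attach mood subjunctive -wi → ngialwi.
Attach voice causative -a → ngialwia.
Apply vowel harmony: ngialwia → ngielwie.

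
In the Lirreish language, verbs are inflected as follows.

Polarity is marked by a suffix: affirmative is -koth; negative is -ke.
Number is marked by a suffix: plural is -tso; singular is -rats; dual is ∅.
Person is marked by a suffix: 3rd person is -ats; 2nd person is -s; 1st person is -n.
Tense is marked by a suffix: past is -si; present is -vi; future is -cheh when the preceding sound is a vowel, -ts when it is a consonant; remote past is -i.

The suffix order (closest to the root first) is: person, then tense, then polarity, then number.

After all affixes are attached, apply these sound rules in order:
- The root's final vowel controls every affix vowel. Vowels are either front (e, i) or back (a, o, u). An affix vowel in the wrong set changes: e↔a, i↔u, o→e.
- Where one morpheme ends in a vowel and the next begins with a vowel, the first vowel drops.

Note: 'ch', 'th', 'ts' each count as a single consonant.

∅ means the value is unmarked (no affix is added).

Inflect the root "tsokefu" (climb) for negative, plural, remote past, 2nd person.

tsokefusukatso

Attach person 2nd person -s → tsokefus.
Attach tense remote past -i → tsokefusi.
Attach polarity negative -ke → tsokefusike.
Attach number plural -tso → tsokefusiketso.
Apply vowel harmony: tsokefusiketso → tsokefusukatso.
Vowel deletion: no change.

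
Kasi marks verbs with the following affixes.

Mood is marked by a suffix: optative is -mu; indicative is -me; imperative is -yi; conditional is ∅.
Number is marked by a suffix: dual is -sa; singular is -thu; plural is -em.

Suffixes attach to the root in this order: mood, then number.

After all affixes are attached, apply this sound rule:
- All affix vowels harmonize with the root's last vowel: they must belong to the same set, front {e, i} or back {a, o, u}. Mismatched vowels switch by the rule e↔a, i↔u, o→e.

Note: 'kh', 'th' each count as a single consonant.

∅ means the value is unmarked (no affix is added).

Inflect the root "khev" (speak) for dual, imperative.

khevyise

Attach mood imperative -yi → khevyi.
Attach number dual -sa → khevyisa.
Apply vowel harmony: khevyisa → khevyise.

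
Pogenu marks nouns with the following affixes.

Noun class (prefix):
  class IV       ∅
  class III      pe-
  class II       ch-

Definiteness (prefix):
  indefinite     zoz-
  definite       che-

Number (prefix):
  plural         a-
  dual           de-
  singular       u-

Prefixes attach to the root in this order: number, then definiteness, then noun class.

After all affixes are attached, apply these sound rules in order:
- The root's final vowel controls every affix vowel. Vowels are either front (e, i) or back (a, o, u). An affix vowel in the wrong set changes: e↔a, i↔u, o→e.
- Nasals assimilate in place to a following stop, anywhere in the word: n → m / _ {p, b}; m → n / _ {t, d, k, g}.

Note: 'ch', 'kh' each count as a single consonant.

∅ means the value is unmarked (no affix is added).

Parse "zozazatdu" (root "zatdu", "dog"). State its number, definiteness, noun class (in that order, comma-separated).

Segment: zoz-a-zatdu.
number: a- → plural.
definiteness: zoz- → indefinite.
noun class: ∅ → class IV.

plural, indefinite, class IV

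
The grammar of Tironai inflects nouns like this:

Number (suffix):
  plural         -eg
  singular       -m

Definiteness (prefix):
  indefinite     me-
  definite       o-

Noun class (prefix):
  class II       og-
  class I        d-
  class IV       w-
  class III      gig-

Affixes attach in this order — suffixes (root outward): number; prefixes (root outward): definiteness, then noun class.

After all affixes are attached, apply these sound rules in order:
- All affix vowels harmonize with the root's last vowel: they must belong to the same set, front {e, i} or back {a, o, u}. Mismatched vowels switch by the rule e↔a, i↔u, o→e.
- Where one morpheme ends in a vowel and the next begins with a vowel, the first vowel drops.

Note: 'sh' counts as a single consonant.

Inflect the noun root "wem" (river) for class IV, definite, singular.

Attach number singular -m → wemm.
Attach definiteness definite o- → owemm.
Attach noun class class IV w- → wowemm.
Apply vowel harmony: wowemm → wewemm.
Vowel deletion: no change.

wewemm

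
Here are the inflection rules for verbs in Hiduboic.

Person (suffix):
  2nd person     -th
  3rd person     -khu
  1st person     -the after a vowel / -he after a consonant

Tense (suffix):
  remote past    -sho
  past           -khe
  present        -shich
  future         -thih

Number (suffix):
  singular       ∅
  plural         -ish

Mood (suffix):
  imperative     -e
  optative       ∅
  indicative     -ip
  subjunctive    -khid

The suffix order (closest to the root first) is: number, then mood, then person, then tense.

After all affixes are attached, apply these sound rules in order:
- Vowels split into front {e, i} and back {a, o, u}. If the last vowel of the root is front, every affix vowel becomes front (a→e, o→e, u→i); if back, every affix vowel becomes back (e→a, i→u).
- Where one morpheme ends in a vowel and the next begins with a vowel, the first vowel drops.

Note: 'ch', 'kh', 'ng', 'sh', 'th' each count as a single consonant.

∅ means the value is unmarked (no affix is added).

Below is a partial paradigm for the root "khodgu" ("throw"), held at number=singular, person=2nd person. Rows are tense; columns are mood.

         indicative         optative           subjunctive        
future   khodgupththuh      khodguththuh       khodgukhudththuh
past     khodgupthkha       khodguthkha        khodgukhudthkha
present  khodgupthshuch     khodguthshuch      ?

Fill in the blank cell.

number = singular: zero marking, form stays khodgu.
Attach mood subjunctive -khid → khodgukhid.
Attach person 2nd person -th → khodgukhidth.
Attach tense present -shich → khodgukhidthshich.
Apply vowel harmony: khodgukhidthshich → khodgukhudthshuch.
Vowel deletion: no change.

khodgukhudthshuch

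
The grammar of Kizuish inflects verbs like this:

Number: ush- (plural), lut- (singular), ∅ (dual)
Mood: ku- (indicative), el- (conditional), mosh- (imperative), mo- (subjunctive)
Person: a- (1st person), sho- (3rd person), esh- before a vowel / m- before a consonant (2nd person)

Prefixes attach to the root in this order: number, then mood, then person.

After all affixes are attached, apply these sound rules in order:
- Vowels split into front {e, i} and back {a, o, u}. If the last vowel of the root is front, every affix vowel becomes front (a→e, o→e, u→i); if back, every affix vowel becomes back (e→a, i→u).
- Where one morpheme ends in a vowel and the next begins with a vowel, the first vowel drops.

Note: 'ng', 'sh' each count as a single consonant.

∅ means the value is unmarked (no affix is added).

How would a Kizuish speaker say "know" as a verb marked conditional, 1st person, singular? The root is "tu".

alluttu

Attach number singular lut- → luttu.
Attach mood conditional el- → elluttu.
Attach person 1st person a- → aelluttu.
Apply vowel harmony: aelluttu → aalluttu.
Apply vowel deletion: aalluttu → alluttu.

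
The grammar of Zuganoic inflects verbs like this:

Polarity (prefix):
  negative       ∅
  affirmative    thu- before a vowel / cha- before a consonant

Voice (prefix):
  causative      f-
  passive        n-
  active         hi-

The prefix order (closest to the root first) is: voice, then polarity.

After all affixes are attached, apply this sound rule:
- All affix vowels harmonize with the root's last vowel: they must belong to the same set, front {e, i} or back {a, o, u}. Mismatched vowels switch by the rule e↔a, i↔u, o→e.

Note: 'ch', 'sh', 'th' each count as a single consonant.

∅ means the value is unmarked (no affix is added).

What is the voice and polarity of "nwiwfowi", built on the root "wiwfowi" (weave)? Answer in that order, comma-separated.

passive, negative

Segment: n-wiwfowi.
voice: n- → passive.
polarity: ∅ → negative.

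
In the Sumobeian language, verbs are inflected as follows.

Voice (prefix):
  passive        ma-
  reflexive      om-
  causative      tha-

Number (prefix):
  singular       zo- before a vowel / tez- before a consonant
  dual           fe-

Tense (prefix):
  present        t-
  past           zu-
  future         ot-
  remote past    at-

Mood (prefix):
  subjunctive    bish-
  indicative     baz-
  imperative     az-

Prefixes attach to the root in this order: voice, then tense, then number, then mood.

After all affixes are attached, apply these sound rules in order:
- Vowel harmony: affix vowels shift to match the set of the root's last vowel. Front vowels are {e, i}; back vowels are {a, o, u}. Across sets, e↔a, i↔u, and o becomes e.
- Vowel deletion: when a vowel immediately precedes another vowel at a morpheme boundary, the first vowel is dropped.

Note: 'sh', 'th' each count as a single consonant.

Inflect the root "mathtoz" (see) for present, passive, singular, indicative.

Attach voice passive ma- → mamathtoz.
Attach tense present t- → tmamathtoz.
Attach number singular tez- (before consonant 't') → teztmamathtoz.
Attach mood indicative baz- → bazteztmamathtoz.
Apply vowel harmony: bazteztmamathtoz → baztaztmamathtoz.
Vowel deletion: no change.

baztaztmamathtoz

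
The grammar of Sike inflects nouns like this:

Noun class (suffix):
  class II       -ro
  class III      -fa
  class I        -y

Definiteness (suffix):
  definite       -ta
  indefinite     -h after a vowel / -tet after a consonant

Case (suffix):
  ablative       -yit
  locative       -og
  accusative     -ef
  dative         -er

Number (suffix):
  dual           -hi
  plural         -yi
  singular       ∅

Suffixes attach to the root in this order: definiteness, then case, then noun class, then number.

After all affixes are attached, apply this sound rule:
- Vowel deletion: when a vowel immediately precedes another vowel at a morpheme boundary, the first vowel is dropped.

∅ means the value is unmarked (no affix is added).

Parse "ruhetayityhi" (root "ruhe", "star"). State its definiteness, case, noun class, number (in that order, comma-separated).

definite, ablative, class I, dual

Segment: ruhe-ta-yit-y-hi.
definiteness: -ta → definite.
case: -yit → ablative.
noun class: -y → class I.
number: -hi → dual.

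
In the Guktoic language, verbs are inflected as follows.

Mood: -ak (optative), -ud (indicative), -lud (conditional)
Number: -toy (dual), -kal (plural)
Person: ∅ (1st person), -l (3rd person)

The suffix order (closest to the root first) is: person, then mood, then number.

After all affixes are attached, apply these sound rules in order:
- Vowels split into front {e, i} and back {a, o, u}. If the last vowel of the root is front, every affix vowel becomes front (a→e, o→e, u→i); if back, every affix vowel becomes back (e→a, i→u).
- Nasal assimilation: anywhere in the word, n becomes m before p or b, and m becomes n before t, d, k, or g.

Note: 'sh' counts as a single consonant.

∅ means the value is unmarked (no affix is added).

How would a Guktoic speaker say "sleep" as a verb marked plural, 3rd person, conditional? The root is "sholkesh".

Attach person 3rd person -l → sholkeshl.
Attach mood conditional -lud → sholkeshllud.
Attach number plural -kal → sholkeshlludkal.
Apply vowel harmony: sholkeshlludkal → sholkeshllidkel.
Nasal assimilation: no change.

sholkeshllidkel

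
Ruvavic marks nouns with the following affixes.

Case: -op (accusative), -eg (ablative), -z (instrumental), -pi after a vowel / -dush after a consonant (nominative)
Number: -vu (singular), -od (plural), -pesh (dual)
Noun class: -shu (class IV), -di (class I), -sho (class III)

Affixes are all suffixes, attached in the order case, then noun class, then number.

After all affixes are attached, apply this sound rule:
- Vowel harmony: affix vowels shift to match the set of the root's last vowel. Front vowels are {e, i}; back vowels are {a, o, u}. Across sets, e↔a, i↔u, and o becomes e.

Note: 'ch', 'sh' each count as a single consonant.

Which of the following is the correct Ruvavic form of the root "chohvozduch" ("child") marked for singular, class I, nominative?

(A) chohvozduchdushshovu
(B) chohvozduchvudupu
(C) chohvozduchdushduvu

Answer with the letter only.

Attach case nominative -dush (after consonant 'ch') → chohvozduchdush.
Attach noun class class I -di → chohvozduchdushdi.
Attach number singular -vu → chohvozduchdushdivu.
Apply vowel harmony: chohvozduchdushdivu → chohvozduchdushduvu.
So the correct form is chohvozduchdushduvu, option (C).
(A) chohvozduchdushshovu is wrong: it uses class III instead of class I for noun class.
(B) chohvozduchvudupu is wrong: it has the affixes in the wrong order.

C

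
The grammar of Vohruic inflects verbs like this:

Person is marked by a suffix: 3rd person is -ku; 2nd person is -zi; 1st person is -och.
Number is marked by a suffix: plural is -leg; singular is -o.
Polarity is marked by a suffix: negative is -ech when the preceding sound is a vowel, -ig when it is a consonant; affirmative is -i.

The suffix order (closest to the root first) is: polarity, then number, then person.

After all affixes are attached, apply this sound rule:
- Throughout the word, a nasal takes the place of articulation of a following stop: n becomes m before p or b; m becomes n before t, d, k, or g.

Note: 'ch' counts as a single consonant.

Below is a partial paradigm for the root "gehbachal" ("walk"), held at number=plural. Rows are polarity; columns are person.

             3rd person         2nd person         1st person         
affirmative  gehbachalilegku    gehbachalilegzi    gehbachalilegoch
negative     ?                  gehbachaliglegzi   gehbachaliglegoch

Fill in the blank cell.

Attach polarity negative -ig (after consonant 'l') → gehbachalig.
Attach number plural -leg → gehbachaligleg.
Attach person 3rd person -ku → gehbachaliglegku.
Nasal assimilation: no change.

gehbachaliglegku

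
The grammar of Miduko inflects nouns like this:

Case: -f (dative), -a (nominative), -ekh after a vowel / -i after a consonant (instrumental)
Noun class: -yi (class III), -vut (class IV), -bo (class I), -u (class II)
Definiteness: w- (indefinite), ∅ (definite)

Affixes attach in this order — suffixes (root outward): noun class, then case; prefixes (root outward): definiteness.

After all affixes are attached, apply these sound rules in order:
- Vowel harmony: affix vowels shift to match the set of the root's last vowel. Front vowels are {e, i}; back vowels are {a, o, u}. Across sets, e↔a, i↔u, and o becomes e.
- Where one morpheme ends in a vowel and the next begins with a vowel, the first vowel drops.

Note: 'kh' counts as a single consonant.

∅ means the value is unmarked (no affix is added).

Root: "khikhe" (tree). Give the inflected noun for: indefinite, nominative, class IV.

wkhikhevite

Attach noun class class IV -vut → khikhevut.
Attach definiteness indefinite w- → wkhikhevut.
Attach case nominative -a → wkhikhevuta.
Apply vowel harmony: wkhikhevuta → wkhikhevite.
Vowel deletion: no change.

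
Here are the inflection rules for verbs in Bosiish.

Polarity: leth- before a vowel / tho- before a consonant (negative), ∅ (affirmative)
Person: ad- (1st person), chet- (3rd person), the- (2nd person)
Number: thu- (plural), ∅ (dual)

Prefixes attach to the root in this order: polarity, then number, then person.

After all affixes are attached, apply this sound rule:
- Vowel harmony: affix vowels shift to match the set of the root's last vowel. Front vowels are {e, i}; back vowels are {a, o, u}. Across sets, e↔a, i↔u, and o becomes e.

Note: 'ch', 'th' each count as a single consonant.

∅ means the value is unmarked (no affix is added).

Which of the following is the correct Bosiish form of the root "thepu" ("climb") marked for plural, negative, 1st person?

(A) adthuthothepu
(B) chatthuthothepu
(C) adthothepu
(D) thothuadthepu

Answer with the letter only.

A

Attach polarity negative tho- (before consonant 'th') → thothepu.
Attach number plural thu- → thuthothepu.
Attach person 1st person ad- → adthuthothepu.
Vowel harmony: no change.
So the correct form is adthuthothepu, option (A).
(B) chatthuthothepu is wrong: it uses 3rd person instead of 1st person for person.
(D) thothuadthepu is wrong: it has the affixes in the wrong order.
(C) adthothepu is wrong: it uses dual instead of plural for number.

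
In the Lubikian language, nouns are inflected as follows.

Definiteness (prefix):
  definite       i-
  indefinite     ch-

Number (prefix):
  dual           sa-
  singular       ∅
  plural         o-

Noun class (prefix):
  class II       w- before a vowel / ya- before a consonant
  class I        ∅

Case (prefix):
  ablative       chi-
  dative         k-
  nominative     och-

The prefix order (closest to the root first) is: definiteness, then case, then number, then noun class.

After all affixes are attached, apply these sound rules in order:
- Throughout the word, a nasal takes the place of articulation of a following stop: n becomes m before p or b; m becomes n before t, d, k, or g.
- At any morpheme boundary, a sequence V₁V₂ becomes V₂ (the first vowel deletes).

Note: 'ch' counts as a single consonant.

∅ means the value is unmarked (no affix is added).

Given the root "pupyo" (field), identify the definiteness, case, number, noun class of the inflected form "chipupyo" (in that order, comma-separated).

Segment: chi-i-pupyo.
definiteness: i- → definite.
case: chi- → ablative.
number: ∅ → singular.
noun class: ∅ → class I.

definite, ablative, singular, class I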